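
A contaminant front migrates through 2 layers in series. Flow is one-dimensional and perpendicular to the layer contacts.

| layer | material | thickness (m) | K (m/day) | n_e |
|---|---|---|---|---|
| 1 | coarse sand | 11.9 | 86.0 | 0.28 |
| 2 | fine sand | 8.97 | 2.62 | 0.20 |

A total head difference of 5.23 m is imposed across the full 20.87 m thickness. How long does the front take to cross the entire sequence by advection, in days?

3.49

With flow normal to the layers, continuity requires the same specific discharge q through every layer.
Σ(b_i/K_i) = 11.9/86.0 + 8.97/2.62 = 3.562 d.
q = Δh / Σ(b_i/K_i) = 5.23 / 3.562 = 1.468 m/day.
In each layer the seepage velocity is v_i = q/n_i, so the layer transit time is t_i = b_i·n_i / q:
  layer 1 (coarse sand): t_1 = 11.9 × 0.28 / 1.468 = 2.269 d
  layer 2 (fine sand): t_2 = 8.97 × 0.20 / 1.468 = 1.222 d
Total t = Σ t_i = 3.491 days.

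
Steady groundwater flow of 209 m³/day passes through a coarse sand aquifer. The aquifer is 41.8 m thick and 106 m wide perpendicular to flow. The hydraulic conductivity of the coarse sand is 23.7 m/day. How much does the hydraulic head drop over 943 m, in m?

1.88

Cross-sectional area A = 106 × 41.8 = 4431 m².
From Q = K·A·i, i = Q / (K·A) = 209 / (23.70 × 4431) = 0.001990.
Head loss Δh = i · L = 0.001990 × 943 = 1.877 m.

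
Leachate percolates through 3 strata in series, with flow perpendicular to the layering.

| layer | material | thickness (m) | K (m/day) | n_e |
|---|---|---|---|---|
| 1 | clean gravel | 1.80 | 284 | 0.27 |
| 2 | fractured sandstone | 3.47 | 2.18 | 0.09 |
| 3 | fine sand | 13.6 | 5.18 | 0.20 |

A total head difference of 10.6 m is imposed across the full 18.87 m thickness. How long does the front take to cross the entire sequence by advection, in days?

1.40

With flow normal to the layers, continuity requires the same specific discharge q through every layer.
Σ(b_i/K_i) = 1.80/284 + 3.47/2.18 + 13.6/5.18 = 4.224 d.
q = Δh / Σ(b_i/K_i) = 10.6 / 4.224 = 2.510 m/day.
In each layer the seepage velocity is v_i = q/n_i, so the layer transit time is t_i = b_i·n_i / q:
  layer 1 (clean gravel): t_1 = 1.80 × 0.27 / 2.510 = 0.1936 d
  layer 2 (fractured sandstone): t_2 = 3.47 × 0.09 / 2.510 = 0.1244 d
  layer 3 (fine sand): t_3 = 13.6 × 0.20 / 2.510 = 1.084 d
Total t = Σ t_i = 1.402 days.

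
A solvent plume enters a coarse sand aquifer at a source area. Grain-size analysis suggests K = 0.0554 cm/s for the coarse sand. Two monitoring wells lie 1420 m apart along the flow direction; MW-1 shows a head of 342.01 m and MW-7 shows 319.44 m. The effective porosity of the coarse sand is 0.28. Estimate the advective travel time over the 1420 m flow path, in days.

Convert K: 0.0554 cm/s × 864 = 47.87 m/day.
Hydraulic gradient i = (342.01 − 319.44) / 1420 = 22.57 / 1420 = 0.01589.
Darcy flux q = K · i = 47.87 × 0.01589 = 0.7608 m/day.
Seepage velocity v = q / n_e = 0.7608 / 0.28 = 2.717 m/day.
Travel time t = L / v = 1420 / 2.717 = 522.6 days.

523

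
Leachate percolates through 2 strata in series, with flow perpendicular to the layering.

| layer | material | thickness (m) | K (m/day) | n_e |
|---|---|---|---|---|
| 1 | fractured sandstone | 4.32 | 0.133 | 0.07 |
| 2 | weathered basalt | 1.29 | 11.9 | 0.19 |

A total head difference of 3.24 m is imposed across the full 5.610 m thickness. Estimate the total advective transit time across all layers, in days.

With flow normal to the layers, continuity requires the same specific discharge q through every layer.
Σ(b_i/K_i) = 4.32/0.133 + 1.29/11.9 = 32.59 d.
q = Δh / Σ(b_i/K_i) = 3.24 / 32.59 = 0.09942 m/day.
In each layer the seepage velocity is v_i = q/n_i, so the layer transit time is t_i = b_i·n_i / q:
  layer 1 (fractured sandstone): t_1 = 4.32 × 0.07 / 0.09942 = 3.042 d
  layer 2 (weathered basalt): t_2 = 1.29 × 0.19 / 0.09942 = 2.465 d
Total t = Σ t_i = 5.507 days.

5.51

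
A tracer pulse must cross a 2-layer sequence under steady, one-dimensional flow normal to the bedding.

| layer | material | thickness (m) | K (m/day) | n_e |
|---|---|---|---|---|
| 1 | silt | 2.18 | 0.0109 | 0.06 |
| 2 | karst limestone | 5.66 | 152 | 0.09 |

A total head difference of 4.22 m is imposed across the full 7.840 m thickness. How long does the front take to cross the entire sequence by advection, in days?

30.3

With flow normal to the layers, continuity requires the same specific discharge q through every layer.
Σ(b_i/K_i) = 2.18/0.0109 + 5.66/152 = 200.0 d.
q = Δh / Σ(b_i/K_i) = 4.22 / 200.0 = 0.02110 m/day.
In each layer the seepage velocity is v_i = q/n_i, so the layer transit time is t_i = b_i·n_i / q:
  layer 1 (silt): t_1 = 2.18 × 0.06 / 0.02110 = 6.200 d
  layer 2 (karst limestone): t_2 = 5.66 × 0.09 / 0.02110 = 24.15 d
Total t = Σ t_i = 30.35 days.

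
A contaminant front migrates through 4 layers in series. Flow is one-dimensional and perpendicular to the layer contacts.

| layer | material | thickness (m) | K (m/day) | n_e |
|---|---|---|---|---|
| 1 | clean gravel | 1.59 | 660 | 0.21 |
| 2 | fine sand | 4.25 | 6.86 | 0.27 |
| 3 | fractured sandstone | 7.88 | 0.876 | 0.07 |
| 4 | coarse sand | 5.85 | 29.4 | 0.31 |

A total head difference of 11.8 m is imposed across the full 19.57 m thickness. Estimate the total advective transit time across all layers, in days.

3.20

With flow normal to the layers, continuity requires the same specific discharge q through every layer.
Σ(b_i/K_i) = 1.59/660 + 4.25/6.86 + 7.88/0.876 + 5.85/29.4 = 9.816 d.
q = Δh / Σ(b_i/K_i) = 11.8 / 9.816 = 1.202 m/day.
In each layer the seepage velocity is v_i = q/n_i, so the layer transit time is t_i = b_i·n_i / q:
  layer 1 (clean gravel): t_1 = 1.59 × 0.21 / 1.202 = 0.2778 d
  layer 2 (fine sand): t_2 = 4.25 × 0.27 / 1.202 = 0.9546 d
  layer 3 (fractured sandstone): t_3 = 7.88 × 0.07 / 1.202 = 0.4589 d
  layer 4 (coarse sand): t_4 = 5.85 × 0.31 / 1.202 = 1.509 d
Total t = Σ t_i = 3.200 days.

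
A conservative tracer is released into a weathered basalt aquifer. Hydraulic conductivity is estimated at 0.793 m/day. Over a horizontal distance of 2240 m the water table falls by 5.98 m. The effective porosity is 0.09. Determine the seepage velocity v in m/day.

0.0235

Hydraulic gradient i = Δh / L = 5.98 / 2240 = 0.002670.
Darcy flux q = K · i = 0.7930 × 0.002670 = 0.002117 m/day.
Seepage velocity v = q / n_e = 0.002117 / 0.09 = 0.02352 m/day.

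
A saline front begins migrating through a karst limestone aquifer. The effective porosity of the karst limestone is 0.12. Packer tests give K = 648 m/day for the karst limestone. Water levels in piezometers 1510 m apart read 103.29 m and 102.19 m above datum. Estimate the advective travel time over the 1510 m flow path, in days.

384

Hydraulic gradient i = (103.29 − 102.19) / 1510 = 1.1 / 1510 = 0.0007285.
Darcy flux q = K · i = 648.0 × 0.0007285 = 0.4721 m/day.
Seepage velocity v = q / n_e = 0.4721 / 0.12 = 3.934 m/day.
Travel time t = L / v = 1510 / 3.934 = 383.9 days.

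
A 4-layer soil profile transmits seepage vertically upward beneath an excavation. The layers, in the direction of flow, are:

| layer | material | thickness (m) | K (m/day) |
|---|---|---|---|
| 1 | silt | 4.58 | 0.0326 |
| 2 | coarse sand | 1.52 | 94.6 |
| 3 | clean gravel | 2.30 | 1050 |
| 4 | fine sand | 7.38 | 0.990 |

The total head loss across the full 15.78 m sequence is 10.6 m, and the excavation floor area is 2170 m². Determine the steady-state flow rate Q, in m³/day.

Flow is perpendicular to layering, so the layers act in series and the equivalent K is the thickness-weighted harmonic mean.
Total thickness L = 4.58 + 1.52 + 2.30 + 7.38 = 15.78 m.
Σ(b_i/K_i) = 4.58/0.0326 + 1.52/94.6 + 2.30/1050 + 7.38/0.990 = 148.0 d.
K_eq = L / Σ(b_i/K_i) = 15.78 / 148.0 = 0.1066 m/day.
Q = K_eq · A · (Δh/L) = 0.1066 × 2170 × (10.6/15.78) = 155.5 m³/day.

155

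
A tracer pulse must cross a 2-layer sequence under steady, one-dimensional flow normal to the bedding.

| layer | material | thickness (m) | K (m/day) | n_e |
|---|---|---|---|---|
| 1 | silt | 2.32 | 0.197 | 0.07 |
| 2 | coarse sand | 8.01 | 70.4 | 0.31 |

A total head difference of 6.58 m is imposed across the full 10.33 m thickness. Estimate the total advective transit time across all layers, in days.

With flow normal to the layers, continuity requires the same specific discharge q through every layer.
Σ(b_i/K_i) = 2.32/0.197 + 8.01/70.4 = 11.89 d.
q = Δh / Σ(b_i/K_i) = 6.58 / 11.89 = 0.5534 m/day.
In each layer the seepage velocity is v_i = q/n_i, so the layer transit time is t_i = b_i·n_i / q:
  layer 1 (silt): t_1 = 2.32 × 0.07 / 0.5534 = 0.2935 d
  layer 2 (coarse sand): t_2 = 8.01 × 0.31 / 0.5534 = 4.487 d
Total t = Σ t_i = 4.781 days.

4.78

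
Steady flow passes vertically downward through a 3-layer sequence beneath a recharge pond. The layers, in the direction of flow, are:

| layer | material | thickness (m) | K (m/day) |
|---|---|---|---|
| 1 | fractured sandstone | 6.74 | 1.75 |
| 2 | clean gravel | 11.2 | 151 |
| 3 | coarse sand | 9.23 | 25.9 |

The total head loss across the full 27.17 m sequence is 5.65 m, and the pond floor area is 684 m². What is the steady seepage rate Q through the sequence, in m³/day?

Flow is perpendicular to layering, so the layers act in series and the equivalent K is the thickness-weighted harmonic mean.
Total thickness L = 6.74 + 11.2 + 9.23 = 27.17 m.
Σ(b_i/K_i) = 6.74/1.75 + 11.2/151 + 9.23/25.9 = 4.282 d.
K_eq = L / Σ(b_i/K_i) = 27.17 / 4.282 = 6.345 m/day.
Q = K_eq · A · (Δh/L) = 6.345 × 684 × (5.65/27.17) = 902.5 m³/day.

903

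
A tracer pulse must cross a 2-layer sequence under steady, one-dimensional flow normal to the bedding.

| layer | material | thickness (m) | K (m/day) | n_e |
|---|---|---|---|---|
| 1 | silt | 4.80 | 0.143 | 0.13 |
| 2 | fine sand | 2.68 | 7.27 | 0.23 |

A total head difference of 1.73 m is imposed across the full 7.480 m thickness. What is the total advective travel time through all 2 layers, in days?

With flow normal to the layers, continuity requires the same specific discharge q through every layer.
Σ(b_i/K_i) = 4.80/0.143 + 2.68/7.27 = 33.94 d.
q = Δh / Σ(b_i/K_i) = 1.73 / 33.94 = 0.05098 m/day.
In each layer the seepage velocity is v_i = q/n_i, so the layer transit time is t_i = b_i·n_i / q:
  layer 1 (silt): t_1 = 4.80 × 0.13 / 0.05098 = 12.24 d
  layer 2 (fine sand): t_2 = 2.68 × 0.23 / 0.05098 = 12.09 d
Total t = Σ t_i = 24.33 days.

24.3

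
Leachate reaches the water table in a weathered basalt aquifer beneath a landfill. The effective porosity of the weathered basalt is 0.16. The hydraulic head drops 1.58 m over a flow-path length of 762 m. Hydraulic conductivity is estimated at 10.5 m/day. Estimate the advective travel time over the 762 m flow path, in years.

15.3

Hydraulic gradient i = Δh / L = 1.58 / 762 = 0.002073.
Darcy flux q = K · i = 10.50 × 0.002073 = 0.02177 m/day.
Seepage velocity v = q / n_e = 0.02177 / 0.16 = 0.1361 m/day.
Travel time t = L / v = 762 / 0.1361 = 5600 days = 15.33 years.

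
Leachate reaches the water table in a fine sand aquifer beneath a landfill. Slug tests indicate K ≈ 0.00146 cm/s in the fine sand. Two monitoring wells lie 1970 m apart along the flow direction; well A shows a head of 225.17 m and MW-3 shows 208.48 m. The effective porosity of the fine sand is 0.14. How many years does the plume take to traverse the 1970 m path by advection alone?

70.7

Convert K: 0.00146 cm/s × 864 = 1.261 m/day.
Hydraulic gradient i = (225.17 − 208.48) / 1970 = 16.69 / 1970 = 0.008472.
Darcy flux q = K · i = 1.261 × 0.008472 = 0.01069 m/day.
Seepage velocity v = q / n_e = 0.01069 / 0.14 = 0.07634 m/day.
Travel time t = L / v = 1970 / 0.07634 = 25807 days = 70.66 years.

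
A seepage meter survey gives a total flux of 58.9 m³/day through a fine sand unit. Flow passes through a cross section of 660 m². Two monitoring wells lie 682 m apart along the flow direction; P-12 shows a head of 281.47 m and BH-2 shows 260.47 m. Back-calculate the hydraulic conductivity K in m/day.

2.90

Hydraulic gradient i = (281.47 − 260.47) / 682 = 21 / 682 = 0.03079.
From Q = K·A·i, K = Q / (A·i) = 58.9 / (660.0 × 0.03079) = 2.898 m/day.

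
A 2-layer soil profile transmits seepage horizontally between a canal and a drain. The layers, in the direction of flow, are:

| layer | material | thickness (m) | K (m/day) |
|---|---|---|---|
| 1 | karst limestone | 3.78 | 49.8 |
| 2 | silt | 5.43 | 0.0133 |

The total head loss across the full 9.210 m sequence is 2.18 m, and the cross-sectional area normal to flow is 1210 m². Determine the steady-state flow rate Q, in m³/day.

6.46

Flow is perpendicular to layering, so the layers act in series and the equivalent K is the thickness-weighted harmonic mean.
Total thickness L = 3.78 + 5.43 = 9.210 m.
Σ(b_i/K_i) = 3.78/49.8 + 5.43/0.0133 = 408.3 d.
K_eq = L / Σ(b_i/K_i) = 9.210 / 408.3 = 0.02255 m/day.
Q = K_eq · A · (Δh/L) = 0.02255 × 1210 × (2.18/9.210) = 6.460 m³/day.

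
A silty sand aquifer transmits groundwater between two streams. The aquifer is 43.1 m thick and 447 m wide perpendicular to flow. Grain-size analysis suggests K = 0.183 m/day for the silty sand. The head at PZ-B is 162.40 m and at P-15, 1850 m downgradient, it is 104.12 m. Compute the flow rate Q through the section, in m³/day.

111

Cross-sectional area A = 447 × 43.1 = 19266 m².
Hydraulic gradient i = (162.40 − 104.12) / 1850 = 58.28 / 1850 = 0.03150.
Darcy's law: Q = K · A · i = 0.1830 × 19266 × 0.03150 = 111.1 m³/day.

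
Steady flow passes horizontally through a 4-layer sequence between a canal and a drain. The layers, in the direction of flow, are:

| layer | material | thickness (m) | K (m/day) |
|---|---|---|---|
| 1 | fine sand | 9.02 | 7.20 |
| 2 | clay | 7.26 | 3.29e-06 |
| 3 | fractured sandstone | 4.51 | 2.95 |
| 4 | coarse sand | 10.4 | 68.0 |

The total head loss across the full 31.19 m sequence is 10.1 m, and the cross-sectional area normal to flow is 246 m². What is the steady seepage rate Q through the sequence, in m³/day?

Flow is perpendicular to layering, so the layers act in series and the equivalent K is the thickness-weighted harmonic mean.
Total thickness L = 9.02 + 7.26 + 4.51 + 10.4 = 31.19 m.
Σ(b_i/K_i) = 9.02/7.20 + 7.26/3.29e-06 + 4.51/2.95 + 10.4/68.0 = 2.207e+06 d.
K_eq = L / Σ(b_i/K_i) = 31.19 / 2.207e+06 = 1.413e-05 m/day.
Q = K_eq · A · (Δh/L) = 1.413e-05 × 246 × (10.1/31.19) = 0.001126 m³/day.

0.00113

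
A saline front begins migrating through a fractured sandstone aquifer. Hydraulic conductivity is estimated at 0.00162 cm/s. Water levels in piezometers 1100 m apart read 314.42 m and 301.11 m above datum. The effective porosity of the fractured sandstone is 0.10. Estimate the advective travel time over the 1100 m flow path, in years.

17.8

Convert K: 0.00162 cm/s × 864 = 1.400 m/day.
Hydraulic gradient i = (314.42 − 301.11) / 1100 = 13.31 / 1100 = 0.01210.
Darcy flux q = K · i = 1.400 × 0.01210 = 0.01694 m/day.
Seepage velocity v = q / n_e = 0.01694 / 0.10 = 0.1694 m/day.
Travel time t = L / v = 1100 / 0.1694 = 6495 days = 17.78 years.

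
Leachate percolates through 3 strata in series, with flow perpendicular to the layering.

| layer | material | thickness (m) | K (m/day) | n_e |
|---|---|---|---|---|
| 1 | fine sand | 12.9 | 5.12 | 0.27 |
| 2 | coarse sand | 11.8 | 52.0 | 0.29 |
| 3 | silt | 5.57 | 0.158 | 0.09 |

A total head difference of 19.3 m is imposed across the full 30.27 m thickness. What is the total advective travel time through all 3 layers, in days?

14.6

With flow normal to the layers, continuity requires the same specific discharge q through every layer.
Σ(b_i/K_i) = 12.9/5.12 + 11.8/52.0 + 5.57/0.158 = 38.00 d.
q = Δh / Σ(b_i/K_i) = 19.3 / 38.00 = 0.5079 m/day.
In each layer the seepage velocity is v_i = q/n_i, so the layer transit time is t_i = b_i·n_i / q:
  layer 1 (fine sand): t_1 = 12.9 × 0.27 / 0.5079 = 6.858 d
  layer 2 (coarse sand): t_2 = 11.8 × 0.29 / 0.5079 = 6.738 d
  layer 3 (silt): t_3 = 5.57 × 0.09 / 0.5079 = 0.9870 d
Total t = Σ t_i = 14.58 days.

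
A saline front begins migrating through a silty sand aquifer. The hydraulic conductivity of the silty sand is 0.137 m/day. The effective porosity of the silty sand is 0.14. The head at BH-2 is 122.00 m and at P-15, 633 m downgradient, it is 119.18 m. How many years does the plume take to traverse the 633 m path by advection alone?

Hydraulic gradient i = (122.00 − 119.18) / 633 = 2.82 / 633 = 0.004455.
Darcy flux q = K · i = 0.1370 × 0.004455 = 0.0006103 m/day.
Seepage velocity v = q / n_e = 0.0006103 / 0.14 = 0.004360 m/day.
Travel time t = L / v = 633 / 0.004360 = 1.452e+05 days = 397.5 years.

398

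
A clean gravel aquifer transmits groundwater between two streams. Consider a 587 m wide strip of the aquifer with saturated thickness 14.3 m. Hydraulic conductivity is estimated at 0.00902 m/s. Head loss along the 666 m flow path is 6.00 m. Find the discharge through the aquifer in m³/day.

58900

Convert K: 0.00902 m/s × 86400 = 779.3 m/day.
Cross-sectional area A = 587 × 14.3 = 8394 m².
Hydraulic gradient i = Δh / L = 6.00 / 666 = 0.009009.
Darcy's law: Q = K · A · i = 779.3 × 8394 × 0.009009 = 58935 m³/day.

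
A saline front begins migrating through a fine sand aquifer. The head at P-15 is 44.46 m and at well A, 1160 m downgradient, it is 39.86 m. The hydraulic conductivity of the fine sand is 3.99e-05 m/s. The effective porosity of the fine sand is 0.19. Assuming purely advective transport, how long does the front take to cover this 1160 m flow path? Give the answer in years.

Convert K: 3.99e-05 m/s × 86400 = 3.447 m/day.
Hydraulic gradient i = (44.46 − 39.86) / 1160 = 4.6 / 1160 = 0.003966.
Darcy flux q = K · i = 3.447 × 0.003966 = 0.01367 m/day.
Seepage velocity v = q / n_e = 0.01367 / 0.19 = 0.07195 m/day.
Travel time t = L / v = 1160 / 0.07195 = 16122 days = 44.14 years.

44.1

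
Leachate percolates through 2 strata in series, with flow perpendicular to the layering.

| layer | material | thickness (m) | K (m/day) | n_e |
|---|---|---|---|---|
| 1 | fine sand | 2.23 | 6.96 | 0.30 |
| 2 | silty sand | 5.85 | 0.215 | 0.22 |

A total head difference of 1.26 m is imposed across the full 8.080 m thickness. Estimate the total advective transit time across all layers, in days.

With flow normal to the layers, continuity requires the same specific discharge q through every layer.
Σ(b_i/K_i) = 2.23/6.96 + 5.85/0.215 = 27.53 d.
q = Δh / Σ(b_i/K_i) = 1.26 / 27.53 = 0.04577 m/day.
In each layer the seepage velocity is v_i = q/n_i, so the layer transit time is t_i = b_i·n_i / q:
  layer 1 (fine sand): t_1 = 2.23 × 0.30 / 0.04577 = 14.62 d
  layer 2 (silty sand): t_2 = 5.85 × 0.22 / 0.04577 = 28.12 d
Total t = Σ t_i = 42.74 days.

42.7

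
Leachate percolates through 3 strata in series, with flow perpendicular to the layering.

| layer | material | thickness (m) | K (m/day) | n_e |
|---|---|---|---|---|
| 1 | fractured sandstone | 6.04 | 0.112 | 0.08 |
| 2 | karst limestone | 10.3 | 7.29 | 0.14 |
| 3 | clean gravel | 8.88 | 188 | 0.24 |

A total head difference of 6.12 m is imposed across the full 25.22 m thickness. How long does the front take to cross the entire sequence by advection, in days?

With flow normal to the layers, continuity requires the same specific discharge q through every layer.
Σ(b_i/K_i) = 6.04/0.112 + 10.3/7.29 + 8.88/188 = 55.39 d.
q = Δh / Σ(b_i/K_i) = 6.12 / 55.39 = 0.1105 m/day.
In each layer the seepage velocity is v_i = q/n_i, so the layer transit time is t_i = b_i·n_i / q:
  layer 1 (fractured sandstone): t_1 = 6.04 × 0.08 / 0.1105 = 4.373 d
  layer 2 (karst limestone): t_2 = 10.3 × 0.14 / 0.1105 = 13.05 d
  layer 3 (clean gravel): t_3 = 8.88 × 0.24 / 0.1105 = 19.29 d
Total t = Σ t_i = 36.71 days.

36.7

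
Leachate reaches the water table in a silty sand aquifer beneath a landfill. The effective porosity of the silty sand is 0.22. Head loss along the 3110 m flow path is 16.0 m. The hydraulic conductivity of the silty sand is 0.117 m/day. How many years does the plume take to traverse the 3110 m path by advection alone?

3110

Hydraulic gradient i = Δh / L = 16.0 / 3110 = 0.005145.
Darcy flux q = K · i = 0.1170 × 0.005145 = 0.0006019 m/day.
Seepage velocity v = q / n_e = 0.0006019 / 0.22 = 0.002736 m/day.
Travel time t = L / v = 3110 / 0.002736 = 1.137e+06 days = 3112 years.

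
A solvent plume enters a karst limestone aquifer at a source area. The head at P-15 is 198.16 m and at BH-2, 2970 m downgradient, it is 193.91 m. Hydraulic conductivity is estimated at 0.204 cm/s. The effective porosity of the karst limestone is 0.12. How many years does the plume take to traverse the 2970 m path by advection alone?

Convert K: 0.204 cm/s × 864 = 176.3 m/day.
Hydraulic gradient i = (198.16 − 193.91) / 2970 = 4.25 / 2970 = 0.001431.
Darcy flux q = K · i = 176.3 × 0.001431 = 0.2522 m/day.
Seepage velocity v = q / n_e = 0.2522 / 0.12 = 2.102 m/day.
Travel time t = L / v = 2970 / 2.102 = 1413 days = 3.869 years.

3.87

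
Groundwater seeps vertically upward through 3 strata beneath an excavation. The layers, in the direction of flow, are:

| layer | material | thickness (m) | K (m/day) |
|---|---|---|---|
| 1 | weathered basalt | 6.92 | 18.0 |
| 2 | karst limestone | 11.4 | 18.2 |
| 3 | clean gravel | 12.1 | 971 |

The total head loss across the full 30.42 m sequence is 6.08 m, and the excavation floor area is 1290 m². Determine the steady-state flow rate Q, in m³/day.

7660

Flow is perpendicular to layering, so the layers act in series and the equivalent K is the thickness-weighted harmonic mean.
Total thickness L = 6.92 + 11.4 + 12.1 = 30.42 m.
Σ(b_i/K_i) = 6.92/18.0 + 11.4/18.2 + 12.1/971 = 1.023 d.
K_eq = L / Σ(b_i/K_i) = 30.42 / 1.023 = 29.73 m/day.
Q = K_eq · A · (Δh/L) = 29.73 × 1290 × (6.08/30.42) = 7665 m³/day.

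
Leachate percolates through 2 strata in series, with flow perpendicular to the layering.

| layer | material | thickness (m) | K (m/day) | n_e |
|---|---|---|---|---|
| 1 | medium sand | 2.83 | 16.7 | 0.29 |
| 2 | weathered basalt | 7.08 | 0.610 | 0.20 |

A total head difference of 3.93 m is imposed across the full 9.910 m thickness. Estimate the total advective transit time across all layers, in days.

6.70

With flow normal to the layers, continuity requires the same specific discharge q through every layer.
Σ(b_i/K_i) = 2.83/16.7 + 7.08/0.610 = 11.78 d.
q = Δh / Σ(b_i/K_i) = 3.93 / 11.78 = 0.3337 m/day.
In each layer the seepage velocity is v_i = q/n_i, so the layer transit time is t_i = b_i·n_i / q:
  layer 1 (medium sand): t_1 = 2.83 × 0.29 / 0.3337 = 2.459 d
  layer 2 (weathered basalt): t_2 = 7.08 × 0.20 / 0.3337 = 4.243 d
Total t = Σ t_i = 6.702 days.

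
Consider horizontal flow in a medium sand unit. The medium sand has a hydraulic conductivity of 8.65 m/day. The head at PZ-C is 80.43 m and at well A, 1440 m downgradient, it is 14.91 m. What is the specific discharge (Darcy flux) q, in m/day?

Hydraulic gradient i = (80.43 − 14.91) / 1440 = 65.52 / 1440 = 0.04550.
Specific discharge q = K · i = 8.650 × 0.04550 = 0.3936 m/day.

0.394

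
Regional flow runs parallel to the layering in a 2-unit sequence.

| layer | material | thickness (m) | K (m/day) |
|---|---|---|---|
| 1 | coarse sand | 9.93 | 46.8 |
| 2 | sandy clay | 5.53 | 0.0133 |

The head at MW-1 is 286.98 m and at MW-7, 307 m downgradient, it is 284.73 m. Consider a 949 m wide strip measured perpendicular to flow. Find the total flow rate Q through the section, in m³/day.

Flow is parallel to layering, so each bed carries its own Darcy discharge and the transmissivities add.
Σ(K_i·b_i) = 46.8×9.93 + 0.0133×5.53 = 464.8 m²/day.
Hydraulic gradient i = (286.98 − 284.73) / 307 = 2.25 / 307 = 0.007329.
Q = Σ(K_i·b_i) · W · i = 464.8 × 949 × 0.007329 = 3233 m³/day.

3230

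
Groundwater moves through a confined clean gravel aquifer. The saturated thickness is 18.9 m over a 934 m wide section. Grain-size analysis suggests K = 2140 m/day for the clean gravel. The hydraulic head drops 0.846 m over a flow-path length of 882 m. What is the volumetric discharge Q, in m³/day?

Cross-sectional area A = 934 × 18.9 = 17653 m².
Hydraulic gradient i = Δh / L = 0.846 / 882 = 0.0009592.
Darcy's law: Q = K · A · i = 2140 × 17653 × 0.0009592 = 36235 m³/day.

36200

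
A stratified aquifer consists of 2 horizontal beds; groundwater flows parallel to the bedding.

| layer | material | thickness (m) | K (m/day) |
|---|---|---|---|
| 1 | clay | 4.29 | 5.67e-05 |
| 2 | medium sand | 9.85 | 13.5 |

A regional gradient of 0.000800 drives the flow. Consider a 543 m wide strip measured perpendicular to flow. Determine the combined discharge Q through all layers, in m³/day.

Flow is parallel to layering, so each bed carries its own Darcy discharge and the transmissivities add.
Σ(K_i·b_i) = 5.67e-05×4.29 + 13.5×9.85 = 133.0 m²/day.
Hydraulic gradient i = 0.000800.
Q = Σ(K_i·b_i) · W · i = 133.0 × 543 × 0.0008000 = 57.76 m³/day.

57.8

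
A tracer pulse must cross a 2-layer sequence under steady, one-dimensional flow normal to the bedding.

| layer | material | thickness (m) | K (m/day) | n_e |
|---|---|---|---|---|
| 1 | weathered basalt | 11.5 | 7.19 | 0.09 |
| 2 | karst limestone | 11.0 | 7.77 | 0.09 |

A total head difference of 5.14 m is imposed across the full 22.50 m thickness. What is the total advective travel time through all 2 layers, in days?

With flow normal to the layers, continuity requires the same specific discharge q through every layer.
Σ(b_i/K_i) = 11.5/7.19 + 11.0/7.77 = 3.015 d.
q = Δh / Σ(b_i/K_i) = 5.14 / 3.015 = 1.705 m/day.
In each layer the seepage velocity is v_i = q/n_i, so the layer transit time is t_i = b_i·n_i / q:
  layer 1 (weathered basalt): t_1 = 11.5 × 0.09 / 1.705 = 0.6071 d
  layer 2 (karst limestone): t_2 = 11.0 × 0.09 / 1.705 = 0.5807 d
Total t = Σ t_i = 1.188 days.

1.19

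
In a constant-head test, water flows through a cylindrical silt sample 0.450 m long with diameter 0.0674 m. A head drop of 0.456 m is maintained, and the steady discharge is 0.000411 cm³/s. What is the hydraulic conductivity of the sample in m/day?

Cross-sectional area A = π·(d/2)² = π × (0.0674/2)² = 0.003568 m².
Convert discharge: 0.000411 cm³/s = 4.110e-10 m³/s.
Darcy's law rearranged: K = Q·L / (A·Δh) = 4.110e-10 × 0.450 / (0.003568 × 0.456) = 1.137e-07 m/s = 0.009822 m/day.

0.00982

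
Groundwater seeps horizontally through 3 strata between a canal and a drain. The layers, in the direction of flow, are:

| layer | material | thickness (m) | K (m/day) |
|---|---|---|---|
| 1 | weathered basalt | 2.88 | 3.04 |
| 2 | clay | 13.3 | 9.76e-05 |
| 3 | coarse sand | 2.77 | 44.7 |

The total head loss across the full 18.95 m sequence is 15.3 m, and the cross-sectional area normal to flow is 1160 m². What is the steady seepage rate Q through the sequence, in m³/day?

Flow is perpendicular to layering, so the layers act in series and the equivalent K is the thickness-weighted harmonic mean.
Total thickness L = 2.88 + 13.3 + 2.77 = 18.95 m.
Σ(b_i/K_i) = 2.88/3.04 + 13.3/9.76e-05 + 2.77/44.7 = 1.363e+05 d.
K_eq = L / Σ(b_i/K_i) = 18.95 / 1.363e+05 = 0.0001391 m/day.
Q = K_eq · A · (Δh/L) = 0.0001391 × 1160 × (15.3/18.95) = 0.1302 m³/day.

0.130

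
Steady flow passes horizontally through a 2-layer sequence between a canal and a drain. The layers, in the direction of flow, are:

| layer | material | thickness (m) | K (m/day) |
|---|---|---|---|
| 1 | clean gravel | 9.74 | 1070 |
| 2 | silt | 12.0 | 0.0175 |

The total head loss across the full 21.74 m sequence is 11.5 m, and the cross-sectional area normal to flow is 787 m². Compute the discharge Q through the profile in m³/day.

Flow is perpendicular to layering, so the layers act in series and the equivalent K is the thickness-weighted harmonic mean.
Total thickness L = 9.74 + 12.0 = 21.74 m.
Σ(b_i/K_i) = 9.74/1070 + 12.0/0.0175 = 685.7 d.
K_eq = L / Σ(b_i/K_i) = 21.74 / 685.7 = 0.03170 m/day.
Q = K_eq · A · (Δh/L) = 0.03170 × 787 × (11.5/21.74) = 13.20 m³/day.

13.2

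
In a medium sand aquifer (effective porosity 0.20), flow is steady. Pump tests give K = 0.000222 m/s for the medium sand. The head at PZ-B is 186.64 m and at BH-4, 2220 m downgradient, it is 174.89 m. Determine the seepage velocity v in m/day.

Convert K: 0.000222 m/s × 86400 = 19.18 m/day.
Hydraulic gradient i = (186.64 − 174.89) / 2220 = 11.75 / 2220 = 0.005293.
Darcy flux q = K · i = 19.18 × 0.005293 = 0.1015 m/day.
Seepage velocity v = q / n_e = 0.1015 / 0.20 = 0.5076 m/day.

0.508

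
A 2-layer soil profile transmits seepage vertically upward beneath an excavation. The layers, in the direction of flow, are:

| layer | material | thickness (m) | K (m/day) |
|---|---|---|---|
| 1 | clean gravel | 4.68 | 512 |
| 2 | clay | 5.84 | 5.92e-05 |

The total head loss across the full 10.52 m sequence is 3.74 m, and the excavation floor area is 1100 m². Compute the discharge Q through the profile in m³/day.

0.0417

Flow is perpendicular to layering, so the layers act in series and the equivalent K is the thickness-weighted harmonic mean.
Total thickness L = 4.68 + 5.84 = 10.52 m.
Σ(b_i/K_i) = 4.68/512 + 5.84/5.92e-05 = 98649 d.
K_eq = L / Σ(b_i/K_i) = 10.52 / 98649 = 0.0001066 m/day.
Q = K_eq · A · (Δh/L) = 0.0001066 × 1100 × (3.74/10.52) = 0.04170 m³/day.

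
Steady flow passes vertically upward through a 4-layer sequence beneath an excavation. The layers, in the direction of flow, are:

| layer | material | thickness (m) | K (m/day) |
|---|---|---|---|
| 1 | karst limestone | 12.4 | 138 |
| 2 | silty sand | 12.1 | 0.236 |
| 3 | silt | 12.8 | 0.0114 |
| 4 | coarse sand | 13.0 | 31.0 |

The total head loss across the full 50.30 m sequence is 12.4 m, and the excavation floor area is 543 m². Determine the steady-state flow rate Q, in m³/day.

5.73

Flow is perpendicular to layering, so the layers act in series and the equivalent K is the thickness-weighted harmonic mean.
Total thickness L = 12.4 + 12.1 + 12.8 + 13.0 = 50.30 m.
Σ(b_i/K_i) = 12.4/138 + 12.1/0.236 + 12.8/0.0114 + 13.0/31.0 = 1175 d.
K_eq = L / Σ(b_i/K_i) = 50.30 / 1175 = 0.04282 m/day.
Q = K_eq · A · (Δh/L) = 0.04282 × 543 × (12.4/50.30) = 5.732 m³/day.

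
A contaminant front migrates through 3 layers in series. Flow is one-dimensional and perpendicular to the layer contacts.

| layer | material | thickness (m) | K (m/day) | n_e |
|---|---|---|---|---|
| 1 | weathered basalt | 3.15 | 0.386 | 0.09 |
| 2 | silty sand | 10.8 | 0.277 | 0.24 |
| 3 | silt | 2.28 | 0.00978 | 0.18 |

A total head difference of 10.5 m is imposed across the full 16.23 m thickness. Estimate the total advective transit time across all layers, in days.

With flow normal to the layers, continuity requires the same specific discharge q through every layer.
Σ(b_i/K_i) = 3.15/0.386 + 10.8/0.277 + 2.28/0.00978 = 280.3 d.
q = Δh / Σ(b_i/K_i) = 10.5 / 280.3 = 0.03746 m/day.
In each layer the seepage velocity is v_i = q/n_i, so the layer transit time is t_i = b_i·n_i / q:
  layer 1 (weathered basalt): t_1 = 3.15 × 0.09 / 0.03746 = 7.568 d
  layer 2 (silty sand): t_2 = 10.8 × 0.24 / 0.03746 = 69.19 d
  layer 3 (silt): t_3 = 2.28 × 0.18 / 0.03746 = 10.95 d
Total t = Σ t_i = 87.71 days.

87.7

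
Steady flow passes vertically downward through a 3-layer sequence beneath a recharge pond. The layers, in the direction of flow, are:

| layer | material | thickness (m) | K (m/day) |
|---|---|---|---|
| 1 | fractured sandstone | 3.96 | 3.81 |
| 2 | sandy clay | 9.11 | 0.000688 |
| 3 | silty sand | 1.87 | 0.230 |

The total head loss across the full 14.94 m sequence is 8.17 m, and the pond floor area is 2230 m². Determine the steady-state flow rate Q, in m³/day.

1.37

Flow is perpendicular to layering, so the layers act in series and the equivalent K is the thickness-weighted harmonic mean.
Total thickness L = 3.96 + 9.11 + 1.87 = 14.94 m.
Σ(b_i/K_i) = 3.96/3.81 + 9.11/0.000688 + 1.87/0.230 = 13250 d.
K_eq = L / Σ(b_i/K_i) = 14.94 / 13250 = 0.001128 m/day.
Q = K_eq · A · (Δh/L) = 0.001128 × 2230 × (8.17/14.94) = 1.375 m³/day.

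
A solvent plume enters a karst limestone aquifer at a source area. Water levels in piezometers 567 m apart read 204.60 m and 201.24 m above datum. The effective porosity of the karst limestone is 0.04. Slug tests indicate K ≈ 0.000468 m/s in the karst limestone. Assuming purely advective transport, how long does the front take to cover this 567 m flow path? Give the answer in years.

0.259

Convert K: 0.000468 m/s × 86400 = 40.44 m/day.
Hydraulic gradient i = (204.60 − 201.24) / 567 = 3.36 / 567 = 0.005926.
Darcy flux q = K · i = 40.44 × 0.005926 = 0.2396 m/day.
Seepage velocity v = q / n_e = 0.2396 / 0.04 = 5.990 m/day.
Travel time t = L / v = 567 / 5.990 = 94.65 days = 0.2591 years.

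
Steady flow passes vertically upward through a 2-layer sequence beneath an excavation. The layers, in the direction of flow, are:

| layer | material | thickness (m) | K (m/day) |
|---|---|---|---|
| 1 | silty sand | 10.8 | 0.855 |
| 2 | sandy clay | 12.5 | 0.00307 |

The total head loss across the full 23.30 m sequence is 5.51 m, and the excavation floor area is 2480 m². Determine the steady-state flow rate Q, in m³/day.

Flow is perpendicular to layering, so the layers act in series and the equivalent K is the thickness-weighted harmonic mean.
Total thickness L = 10.8 + 12.5 = 23.30 m.
Σ(b_i/K_i) = 10.8/0.855 + 12.5/0.00307 = 4084 d.
K_eq = L / Σ(b_i/K_i) = 23.30 / 4084 = 0.005705 m/day.
Q = K_eq · A · (Δh/L) = 0.005705 × 2480 × (5.51/23.30) = 3.346 m³/day.

3.35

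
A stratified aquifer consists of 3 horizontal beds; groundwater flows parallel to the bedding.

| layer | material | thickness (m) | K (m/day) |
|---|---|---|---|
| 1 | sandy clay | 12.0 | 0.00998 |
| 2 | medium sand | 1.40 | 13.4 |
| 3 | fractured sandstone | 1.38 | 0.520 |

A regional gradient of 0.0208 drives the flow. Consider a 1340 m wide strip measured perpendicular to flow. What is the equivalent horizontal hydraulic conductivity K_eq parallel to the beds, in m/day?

1.33

Flow is parallel to layering, so each bed carries its own Darcy discharge and the transmissivities add.
Σ(K_i·b_i) = 0.00998×12.0 + 13.4×1.40 + 0.520×1.38 = 19.60 m²/day.
Total thickness b = 14.78 m, so K_eq = Σ(K_i·b_i)/b = 1.326 m/day.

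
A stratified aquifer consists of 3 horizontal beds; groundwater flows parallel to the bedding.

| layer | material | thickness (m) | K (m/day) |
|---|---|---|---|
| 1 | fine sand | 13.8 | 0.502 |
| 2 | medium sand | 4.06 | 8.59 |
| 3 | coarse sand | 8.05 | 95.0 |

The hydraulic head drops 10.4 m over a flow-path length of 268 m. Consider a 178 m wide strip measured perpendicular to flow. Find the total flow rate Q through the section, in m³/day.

5570

Flow is parallel to layering, so each bed carries its own Darcy discharge and the transmissivities add.
Σ(K_i·b_i) = 0.502×13.8 + 8.59×4.06 + 95.0×8.05 = 806.6 m²/day.
Hydraulic gradient i = Δh / L = 10.4 / 268 = 0.03881.
Q = Σ(K_i·b_i) · W · i = 806.6 × 178 × 0.03881 = 5571 m³/day.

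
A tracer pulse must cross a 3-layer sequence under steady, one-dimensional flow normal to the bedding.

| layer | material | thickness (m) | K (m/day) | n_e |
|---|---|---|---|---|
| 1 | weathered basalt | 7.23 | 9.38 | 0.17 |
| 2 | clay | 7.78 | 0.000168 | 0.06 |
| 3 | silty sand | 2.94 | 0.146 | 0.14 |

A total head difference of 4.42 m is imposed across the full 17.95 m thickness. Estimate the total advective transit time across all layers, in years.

60.5

With flow normal to the layers, continuity requires the same specific discharge q through every layer.
Σ(b_i/K_i) = 7.23/9.38 + 7.78/0.000168 + 2.94/0.146 = 46330 d.
q = Δh / Σ(b_i/K_i) = 4.42 / 46330 = 9.540e-05 m/day.
In each layer the seepage velocity is v_i = q/n_i, so the layer transit time is t_i = b_i·n_i / q:
  layer 1 (weathered basalt): t_1 = 7.23 × 0.17 / 9.540e-05 = 12883 d
  layer 2 (clay): t_2 = 7.78 × 0.06 / 9.540e-05 = 4893 d
  layer 3 (silty sand): t_3 = 2.94 × 0.14 / 9.540e-05 = 4314 d
Total t = Σ t_i = 22091 days = 60.48 years.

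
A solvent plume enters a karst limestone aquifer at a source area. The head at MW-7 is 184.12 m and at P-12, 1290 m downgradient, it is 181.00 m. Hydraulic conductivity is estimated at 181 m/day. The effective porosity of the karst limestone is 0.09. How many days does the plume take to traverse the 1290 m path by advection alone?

Hydraulic gradient i = (184.12 − 181.00) / 1290 = 3.12 / 1290 = 0.002419.
Darcy flux q = K · i = 181.0 × 0.002419 = 0.4378 m/day.
Seepage velocity v = q / n_e = 0.4378 / 0.09 = 4.864 m/day.
Travel time t = L / v = 1290 / 4.864 = 265.2 days.

265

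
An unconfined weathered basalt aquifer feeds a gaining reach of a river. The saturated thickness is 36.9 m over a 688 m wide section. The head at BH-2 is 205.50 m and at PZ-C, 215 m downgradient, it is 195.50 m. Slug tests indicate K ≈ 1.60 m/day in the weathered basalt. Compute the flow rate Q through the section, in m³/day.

Cross-sectional area A = 688 × 36.9 = 25387 m².
Hydraulic gradient i = (205.50 − 195.50) / 215 = 10 / 215 = 0.04651.
Darcy's law: Q = K · A · i = 1.600 × 25387 × 0.04651 = 1889 m³/day.

1890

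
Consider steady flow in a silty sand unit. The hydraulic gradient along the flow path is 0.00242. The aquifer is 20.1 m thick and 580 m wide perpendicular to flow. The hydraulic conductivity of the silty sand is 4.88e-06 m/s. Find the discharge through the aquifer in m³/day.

Convert K: 4.88e-06 m/s × 86400 = 0.4216 m/day.
Cross-sectional area A = 580 × 20.1 = 11658 m².
Hydraulic gradient i = 0.00242.
Darcy's law: Q = K · A · i = 0.4216 × 11658 × 0.002420 = 11.90 m³/day.

11.9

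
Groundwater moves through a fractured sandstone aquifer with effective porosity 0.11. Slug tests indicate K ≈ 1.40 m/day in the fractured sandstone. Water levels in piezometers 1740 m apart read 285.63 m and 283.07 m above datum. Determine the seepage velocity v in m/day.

0.0187

Hydraulic gradient i = (285.63 − 283.07) / 1740 = 2.56 / 1740 = 0.001471.
Darcy flux q = K · i = 1.400 × 0.001471 = 0.002060 m/day.
Seepage velocity v = q / n_e = 0.002060 / 0.11 = 0.01873 m/day.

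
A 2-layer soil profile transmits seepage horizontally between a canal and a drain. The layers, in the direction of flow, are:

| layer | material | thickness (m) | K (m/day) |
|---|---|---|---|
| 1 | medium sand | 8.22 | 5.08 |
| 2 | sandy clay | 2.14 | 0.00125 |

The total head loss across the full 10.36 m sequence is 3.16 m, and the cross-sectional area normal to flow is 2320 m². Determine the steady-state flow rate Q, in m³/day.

4.28

Flow is perpendicular to layering, so the layers act in series and the equivalent K is the thickness-weighted harmonic mean.
Total thickness L = 8.22 + 2.14 = 10.36 m.
Σ(b_i/K_i) = 8.22/5.08 + 2.14/0.00125 = 1714 d.
K_eq = L / Σ(b_i/K_i) = 10.36 / 1714 = 0.006046 m/day.
Q = K_eq · A · (Δh/L) = 0.006046 × 2320 × (3.16/10.36) = 4.278 m³/day.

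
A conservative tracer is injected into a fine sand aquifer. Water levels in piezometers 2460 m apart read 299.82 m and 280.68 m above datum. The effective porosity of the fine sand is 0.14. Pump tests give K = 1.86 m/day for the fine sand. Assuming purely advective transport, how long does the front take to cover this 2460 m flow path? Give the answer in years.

Hydraulic gradient i = (299.82 − 280.68) / 2460 = 19.14 / 2460 = 0.007780.
Darcy flux q = K · i = 1.860 × 0.007780 = 0.01447 m/day.
Seepage velocity v = q / n_e = 0.01447 / 0.14 = 0.1034 m/day.
Travel time t = L / v = 2460 / 0.1034 = 23798 days = 65.16 years.

65.2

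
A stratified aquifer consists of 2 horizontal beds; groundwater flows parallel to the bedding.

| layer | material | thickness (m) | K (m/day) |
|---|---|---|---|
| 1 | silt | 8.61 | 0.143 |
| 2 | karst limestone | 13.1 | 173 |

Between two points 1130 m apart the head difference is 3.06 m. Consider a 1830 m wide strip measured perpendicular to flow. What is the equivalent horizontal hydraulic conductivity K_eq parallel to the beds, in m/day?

Flow is parallel to layering, so each bed carries its own Darcy discharge and the transmissivities add.
Σ(K_i·b_i) = 0.143×8.61 + 173×13.1 = 2268 m²/day.
Total thickness b = 21.71 m, so K_eq = Σ(K_i·b_i)/b = 104.4 m/day.

104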